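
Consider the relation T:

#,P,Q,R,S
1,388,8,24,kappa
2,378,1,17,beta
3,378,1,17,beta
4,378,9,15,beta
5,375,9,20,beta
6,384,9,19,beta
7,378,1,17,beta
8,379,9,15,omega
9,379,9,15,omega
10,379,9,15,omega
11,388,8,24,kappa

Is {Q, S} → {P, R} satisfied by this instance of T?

No

(Q=8, S=kappa): rows 1, 11 → {P,R} = (388, 24), (388, 24) ✓
(Q=1, S=beta): rows 2, 3, 7 → {P,R} = (378, 17), (378, 17), (378, 17) ✓
(Q=9, S=beta): rows 4, 5, 6 → {P,R} takes values {(378, 15), (375, 20), (384, 19)} — violation
(Q=9, S=omega): rows 8, 9, 10 → {P,R} = (379, 15), (379, 15), (379, 15) ✓
Two rows agree on {Q, S} but differ on {P, R}, so {Q, S} → {P, R} does not hold.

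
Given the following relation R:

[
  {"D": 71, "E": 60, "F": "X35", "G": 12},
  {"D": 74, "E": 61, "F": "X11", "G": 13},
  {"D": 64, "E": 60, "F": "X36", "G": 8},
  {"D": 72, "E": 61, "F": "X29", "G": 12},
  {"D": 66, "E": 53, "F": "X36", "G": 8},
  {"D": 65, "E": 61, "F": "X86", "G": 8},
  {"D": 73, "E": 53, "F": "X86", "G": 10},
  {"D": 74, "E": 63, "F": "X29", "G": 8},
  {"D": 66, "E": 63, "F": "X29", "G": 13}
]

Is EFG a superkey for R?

Yes

All 9 rows have distinct EFG values, so EFG → (all attributes) holds and EFG is a superkey.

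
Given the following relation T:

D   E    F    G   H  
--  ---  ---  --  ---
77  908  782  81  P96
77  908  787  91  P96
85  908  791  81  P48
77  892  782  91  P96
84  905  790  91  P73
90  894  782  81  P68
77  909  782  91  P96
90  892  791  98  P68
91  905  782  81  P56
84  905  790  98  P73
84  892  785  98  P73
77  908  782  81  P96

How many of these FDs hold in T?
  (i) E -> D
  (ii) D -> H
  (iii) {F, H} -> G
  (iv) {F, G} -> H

(i) E -> D: E=908: 4 rows → D takes values {77, 85} — violation; E=892: 3 rows → D takes values {77, 90, 84} — violation; E=905: 3 rows → D takes values {84, 91} — violation — fails.
(ii) D -> H: every LHS value maps to a single RHS value — holds.
(iii) {F, H} -> G: (F=782, H=P96): 4 rows → G takes values {81, 91} — violation; (F=790, H=P73): 2 rows → G takes values {91, 98} — violation — fails.
(iv) {F, G} -> H: (F=782, G=81): 4 rows → H takes values {P96, P68, P56} — violation — fails.
1 of the 4 dependencies holds.

1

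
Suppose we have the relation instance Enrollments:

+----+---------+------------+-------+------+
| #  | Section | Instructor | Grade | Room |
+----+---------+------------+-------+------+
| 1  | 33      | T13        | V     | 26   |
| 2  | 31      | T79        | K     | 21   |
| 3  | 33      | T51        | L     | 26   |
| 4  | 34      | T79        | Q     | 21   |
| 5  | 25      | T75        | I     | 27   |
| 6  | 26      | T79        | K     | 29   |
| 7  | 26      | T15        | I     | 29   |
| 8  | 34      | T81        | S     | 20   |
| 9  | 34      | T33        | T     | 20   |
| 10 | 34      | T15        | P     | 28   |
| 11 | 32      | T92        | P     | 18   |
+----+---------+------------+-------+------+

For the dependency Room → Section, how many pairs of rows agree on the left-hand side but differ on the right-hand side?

1

Room=26: all 2 rows agree on Section — 0 pairs.
Room=21: violating pairs (2,4) — 1 pair.
Room=29: all 2 rows agree on Section — 0 pairs.
Room=20: all 2 rows agree on Section — 0 pairs.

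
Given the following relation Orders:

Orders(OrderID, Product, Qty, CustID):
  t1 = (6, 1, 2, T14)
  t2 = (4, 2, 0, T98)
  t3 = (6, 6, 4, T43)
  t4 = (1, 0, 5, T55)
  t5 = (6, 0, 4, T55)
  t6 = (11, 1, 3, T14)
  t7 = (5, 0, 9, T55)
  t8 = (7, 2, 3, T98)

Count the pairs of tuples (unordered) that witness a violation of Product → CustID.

0

Product=1: all 2 rows agree on CustID — 0 pairs.
Product=2: all 2 rows agree on CustID — 0 pairs.
Product=0: all 3 rows agree on CustID — 0 pairs.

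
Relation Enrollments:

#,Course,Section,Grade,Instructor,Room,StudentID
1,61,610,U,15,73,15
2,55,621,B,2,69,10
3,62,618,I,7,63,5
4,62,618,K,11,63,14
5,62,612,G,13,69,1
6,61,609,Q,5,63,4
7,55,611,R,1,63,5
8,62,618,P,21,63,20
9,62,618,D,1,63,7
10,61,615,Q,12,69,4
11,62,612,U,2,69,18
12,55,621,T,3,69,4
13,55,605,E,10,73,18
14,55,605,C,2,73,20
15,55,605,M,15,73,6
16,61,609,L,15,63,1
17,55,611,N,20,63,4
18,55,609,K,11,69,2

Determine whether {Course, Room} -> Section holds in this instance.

No

(Course=61, Room=73): row 1 → Section = 610 ✓
(Course=55, Room=69): rows 2, 12, 18 → Section takes values {621, 609} — violation
(Course=62, Room=63): rows 3, 4, 8, 9 → Section = 618, 618, 618, 618 ✓
(Course=62, Room=69): rows 5, 11 → Section = 612, 612 ✓
(Course=61, Room=63): rows 6, 16 → Section = 609, 609 ✓
(Course=55, Room=63): rows 7, 17 → Section = 611, 611 ✓
(Course=61, Room=69): row 10 → Section = 615 ✓
(Course=55, Room=73): rows 13, 14, 15 → Section = 605, 605, 605 ✓
Two rows agree on {Course, Room} but differ on Section, so {Course, Room} -> Section does not hold.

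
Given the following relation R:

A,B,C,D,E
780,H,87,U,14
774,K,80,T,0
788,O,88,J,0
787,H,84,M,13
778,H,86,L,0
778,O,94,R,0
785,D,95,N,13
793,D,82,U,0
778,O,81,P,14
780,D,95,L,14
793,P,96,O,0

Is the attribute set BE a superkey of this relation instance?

Two distinct rows share (B=O, E=0), so BE does not determine every attribute — not a superkey.

No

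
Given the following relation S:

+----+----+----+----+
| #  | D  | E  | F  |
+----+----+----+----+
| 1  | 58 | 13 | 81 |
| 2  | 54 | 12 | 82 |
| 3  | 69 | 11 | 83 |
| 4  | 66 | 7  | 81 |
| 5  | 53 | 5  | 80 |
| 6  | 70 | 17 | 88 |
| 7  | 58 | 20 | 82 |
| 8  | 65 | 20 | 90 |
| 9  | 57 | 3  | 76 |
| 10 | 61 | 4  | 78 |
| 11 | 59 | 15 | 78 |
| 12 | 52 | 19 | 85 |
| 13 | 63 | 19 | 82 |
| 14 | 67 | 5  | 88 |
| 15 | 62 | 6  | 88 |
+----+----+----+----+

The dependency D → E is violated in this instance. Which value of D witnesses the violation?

D=58: rows 1, 7 → E takes values {13, 20} — violation
D=54: row 2 → E = 12 ✓
D=69: row 3 → E = 11 ✓
D=66: row 4 → E = 7 ✓
D=53: row 5 → E = 5 ✓
D=70: row 6 → E = 17 ✓
D=65: row 8 → E = 20 ✓
D=57: row 9 → E = 3 ✓
D=61: row 10 → E = 4 ✓
D=59: row 11 → E = 15 ✓
D=52: row 12 → E = 19 ✓
D=63: row 13 → E = 19 ✓
D=67: row 14 → E = 5 ✓
D=62: row 15 → E = 6 ✓
The only D value with inconsistent E is D=58.

58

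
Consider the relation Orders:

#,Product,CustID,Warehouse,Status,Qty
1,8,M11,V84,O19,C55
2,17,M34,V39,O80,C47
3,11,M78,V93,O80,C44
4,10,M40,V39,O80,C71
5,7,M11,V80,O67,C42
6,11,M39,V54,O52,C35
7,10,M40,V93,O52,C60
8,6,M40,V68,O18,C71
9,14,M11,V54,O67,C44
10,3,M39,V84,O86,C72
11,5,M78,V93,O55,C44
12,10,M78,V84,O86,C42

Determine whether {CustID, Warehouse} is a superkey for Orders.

Rows 3 and 11 have the same {CustID, Warehouse} value (CustID=M78, Warehouse=V93) but are distinct tuples, so {CustID, Warehouse} does not determine every attribute — not a superkey.

No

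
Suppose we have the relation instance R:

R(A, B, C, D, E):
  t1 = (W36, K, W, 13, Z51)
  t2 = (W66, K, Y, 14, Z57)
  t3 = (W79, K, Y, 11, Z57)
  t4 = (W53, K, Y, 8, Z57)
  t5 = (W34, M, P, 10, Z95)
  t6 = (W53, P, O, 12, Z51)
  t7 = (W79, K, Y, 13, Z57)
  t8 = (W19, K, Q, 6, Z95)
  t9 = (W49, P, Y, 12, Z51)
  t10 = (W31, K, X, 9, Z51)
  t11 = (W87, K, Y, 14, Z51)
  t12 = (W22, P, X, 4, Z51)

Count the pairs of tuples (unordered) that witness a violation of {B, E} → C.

(B=K, E=Z51): violating pairs (1,10), (1,11), (10,11) — 3 pairs.
(B=K, E=Z57): all 4 rows agree on C — 0 pairs.
(B=P, E=Z51): violating pairs (6,9), (6,12), (9,12) — 3 pairs.

6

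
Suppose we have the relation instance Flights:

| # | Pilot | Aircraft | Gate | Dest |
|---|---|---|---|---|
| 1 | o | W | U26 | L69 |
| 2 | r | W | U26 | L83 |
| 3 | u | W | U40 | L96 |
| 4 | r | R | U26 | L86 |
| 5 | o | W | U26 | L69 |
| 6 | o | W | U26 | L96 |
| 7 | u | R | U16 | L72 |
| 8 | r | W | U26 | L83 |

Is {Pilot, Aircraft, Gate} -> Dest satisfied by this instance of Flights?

No

(Pilot=o, Aircraft=W, Gate=U26): rows 1, 5, 6 → Dest takes values {L69, L96} — violation
(Pilot=r, Aircraft=W, Gate=U26): rows 2, 8 → Dest = L83, L83 ✓
(Pilot=u, Aircraft=W, Gate=U40): row 3 → Dest = L96 ✓
(Pilot=r, Aircraft=R, Gate=U26): row 4 → Dest = L86 ✓
(Pilot=u, Aircraft=R, Gate=U16): row 7 → Dest = L72 ✓
Two rows agree on {Pilot, Aircraft, Gate} but differ on Dest, so {Pilot, Aircraft, Gate} -> Dest does not hold.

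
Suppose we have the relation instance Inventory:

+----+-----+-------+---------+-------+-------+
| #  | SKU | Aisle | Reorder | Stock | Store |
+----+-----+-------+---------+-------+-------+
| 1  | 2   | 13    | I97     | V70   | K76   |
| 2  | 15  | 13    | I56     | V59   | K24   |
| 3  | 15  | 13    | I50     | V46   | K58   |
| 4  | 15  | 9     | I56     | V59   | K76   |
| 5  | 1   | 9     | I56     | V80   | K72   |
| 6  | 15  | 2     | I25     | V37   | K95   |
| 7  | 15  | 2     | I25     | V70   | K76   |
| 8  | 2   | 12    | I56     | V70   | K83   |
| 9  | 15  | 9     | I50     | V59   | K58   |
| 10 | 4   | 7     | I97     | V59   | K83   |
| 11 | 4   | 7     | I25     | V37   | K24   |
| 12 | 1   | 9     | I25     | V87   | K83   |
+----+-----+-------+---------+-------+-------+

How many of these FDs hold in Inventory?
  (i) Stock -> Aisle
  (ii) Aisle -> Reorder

(i) Stock -> Aisle: Stock=V70: rows 1, 7, 8 → Aisle takes values {13, 2, 12} — violation; Stock=V59: rows 2, 4, 9, 10 → Aisle takes values {13, 9, 7} — violation; Stock=V37: rows 6, 11 → Aisle takes values {2, 7} — violation — fails.
(ii) Aisle -> Reorder: Aisle=13: rows 1, 2, 3 → Reorder takes values {I97, I56, I50} — violation; Aisle=9: rows 4, 5, 9, 12 → Reorder takes values {I56, I50, I25} — violation; Aisle=7: rows 10, 11 → Reorder takes values {I97, I25} — violation — fails.
None of the 2 dependencies hold.

0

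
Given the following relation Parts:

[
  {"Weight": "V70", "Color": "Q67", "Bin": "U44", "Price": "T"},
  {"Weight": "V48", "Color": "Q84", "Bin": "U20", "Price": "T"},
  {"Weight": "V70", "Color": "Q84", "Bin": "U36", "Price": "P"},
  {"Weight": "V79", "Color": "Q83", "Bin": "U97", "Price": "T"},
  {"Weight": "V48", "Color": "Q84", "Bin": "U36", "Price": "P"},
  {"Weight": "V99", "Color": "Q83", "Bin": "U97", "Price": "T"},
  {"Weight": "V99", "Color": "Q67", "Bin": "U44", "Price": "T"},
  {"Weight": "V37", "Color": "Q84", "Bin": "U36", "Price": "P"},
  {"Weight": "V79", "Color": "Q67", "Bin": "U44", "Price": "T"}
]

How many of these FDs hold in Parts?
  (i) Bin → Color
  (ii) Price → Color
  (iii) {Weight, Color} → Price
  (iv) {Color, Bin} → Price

(i) Bin → Color: every LHS value maps to a single RHS value — holds.
(ii) Price → Color: Price=T: 6 rows → Color takes values {Q67, Q84, Q83} — violation — fails.
(iii) {Weight, Color} → Price: (Weight=V48, Color=Q84): 2 rows → Price takes values {T, P} — violation — fails.
(iv) {Color, Bin} → Price: every LHS value maps to a single RHS value — holds.
2 of the 4 dependencies hold.

2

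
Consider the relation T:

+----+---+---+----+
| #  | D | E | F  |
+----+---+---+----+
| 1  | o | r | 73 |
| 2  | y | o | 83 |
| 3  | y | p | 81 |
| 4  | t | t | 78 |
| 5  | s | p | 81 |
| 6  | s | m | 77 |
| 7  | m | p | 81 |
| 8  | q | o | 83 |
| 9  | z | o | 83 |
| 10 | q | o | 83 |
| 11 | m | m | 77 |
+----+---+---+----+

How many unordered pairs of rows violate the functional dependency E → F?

E=o: all 4 rows agree on F — 0 pairs.
E=p: all 3 rows agree on F — 0 pairs.
E=m: all 2 rows agree on F — 0 pairs.

0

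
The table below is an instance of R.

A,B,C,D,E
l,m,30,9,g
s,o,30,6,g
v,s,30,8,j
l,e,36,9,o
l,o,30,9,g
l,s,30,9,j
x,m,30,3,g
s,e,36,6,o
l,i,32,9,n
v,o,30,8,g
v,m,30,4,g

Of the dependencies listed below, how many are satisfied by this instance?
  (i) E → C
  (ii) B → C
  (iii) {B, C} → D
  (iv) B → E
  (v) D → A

4

(i) E → C: every LHS value maps to a single RHS value — holds.
(ii) B → C: every LHS value maps to a single RHS value — holds.
(iii) {B, C} → D: (B=m, C=30): 3 rows → D takes values {9, 3, 4} — violation; (B=o, C=30): 3 rows → D takes values {6, 9, 8} — violation; (B=s, C=30): 2 rows → D takes values {8, 9} — violation; (B=e, C=36): 2 rows → D takes values {9, 6} — violation — fails.
(iv) B → E: every LHS value maps to a single RHS value — holds.
(v) D → A: every LHS value maps to a single RHS value — holds.
4 of the 5 dependencies hold.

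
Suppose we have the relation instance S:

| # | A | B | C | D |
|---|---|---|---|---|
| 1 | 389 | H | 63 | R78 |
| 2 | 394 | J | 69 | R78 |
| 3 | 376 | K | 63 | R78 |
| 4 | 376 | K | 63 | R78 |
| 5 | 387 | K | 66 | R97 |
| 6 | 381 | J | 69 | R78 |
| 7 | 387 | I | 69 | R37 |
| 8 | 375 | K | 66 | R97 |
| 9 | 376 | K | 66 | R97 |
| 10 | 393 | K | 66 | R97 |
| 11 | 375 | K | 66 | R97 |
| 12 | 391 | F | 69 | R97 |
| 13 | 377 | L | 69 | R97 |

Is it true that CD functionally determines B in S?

(C=63, D=R78): rows 1, 3, 4 → B takes values {H, K} — violation
(C=69, D=R78): rows 2, 6 → B = J, J ✓
(C=66, D=R97): rows 5, 8, 9, 10, 11 → B = K, K, K, K, K ✓
(C=69, D=R37): row 7 → B = I ✓
(C=69, D=R97): rows 12, 13 → B takes values {F, L} — violation
Two rows agree on CD but differ on B, so CD -> B does not hold.

No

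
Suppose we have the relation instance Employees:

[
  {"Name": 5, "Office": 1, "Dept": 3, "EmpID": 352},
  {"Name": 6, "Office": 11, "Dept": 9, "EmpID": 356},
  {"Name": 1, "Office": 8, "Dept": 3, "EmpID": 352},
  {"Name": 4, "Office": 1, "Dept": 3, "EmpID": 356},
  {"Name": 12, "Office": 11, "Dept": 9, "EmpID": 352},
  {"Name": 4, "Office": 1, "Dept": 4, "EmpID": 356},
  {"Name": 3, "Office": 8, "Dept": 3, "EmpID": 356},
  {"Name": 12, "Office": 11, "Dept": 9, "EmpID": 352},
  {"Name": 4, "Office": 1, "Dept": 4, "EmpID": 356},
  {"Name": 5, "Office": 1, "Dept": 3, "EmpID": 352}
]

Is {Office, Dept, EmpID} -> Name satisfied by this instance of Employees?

Yes

(Office=1, Dept=3, EmpID=352): 2 rows → Name = 5, 5 ✓
(Office=11, Dept=9, EmpID=356): 1 row → Name = 6 ✓
(Office=8, Dept=3, EmpID=352): 1 row → Name = 1 ✓
(Office=1, Dept=3, EmpID=356): 1 row → Name = 4 ✓
(Office=11, Dept=9, EmpID=352): 2 rows → Name = 12, 12 ✓
(Office=1, Dept=4, EmpID=356): 2 rows → Name = 4, 4 ✓
(Office=8, Dept=3, EmpID=356): 1 row → Name = 3 ✓
Every {Office, Dept, EmpID} value is associated with a single Name value, so {Office, Dept, EmpID} -> Name holds.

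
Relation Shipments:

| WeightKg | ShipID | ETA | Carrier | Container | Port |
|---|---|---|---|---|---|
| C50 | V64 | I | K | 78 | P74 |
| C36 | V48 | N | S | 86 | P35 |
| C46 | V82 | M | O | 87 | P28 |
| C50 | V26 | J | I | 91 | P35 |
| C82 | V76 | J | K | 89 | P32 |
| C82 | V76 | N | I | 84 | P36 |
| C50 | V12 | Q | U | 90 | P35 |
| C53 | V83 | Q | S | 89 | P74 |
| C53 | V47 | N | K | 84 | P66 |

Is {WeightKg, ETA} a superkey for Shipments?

All 9 rows have distinct {WeightKg, ETA} values, so {WeightKg, ETA} → (all attributes) holds and {WeightKg, ETA} is a superkey.

Yes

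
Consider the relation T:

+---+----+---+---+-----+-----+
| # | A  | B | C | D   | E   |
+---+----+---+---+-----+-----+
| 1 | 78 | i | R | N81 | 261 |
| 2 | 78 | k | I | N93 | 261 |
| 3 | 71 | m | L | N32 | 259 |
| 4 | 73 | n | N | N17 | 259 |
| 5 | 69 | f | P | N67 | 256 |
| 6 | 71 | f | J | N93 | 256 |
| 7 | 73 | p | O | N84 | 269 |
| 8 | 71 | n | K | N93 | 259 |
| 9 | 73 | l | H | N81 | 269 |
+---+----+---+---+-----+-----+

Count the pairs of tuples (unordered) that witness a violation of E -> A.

E=261: all 2 rows agree on A — 0 pairs.
E=259: violating pairs (3,4), (4,8) — 2 pairs.
E=256: violating pairs (5,6) — 1 pair.
E=269: all 2 rows agree on A — 0 pairs.

3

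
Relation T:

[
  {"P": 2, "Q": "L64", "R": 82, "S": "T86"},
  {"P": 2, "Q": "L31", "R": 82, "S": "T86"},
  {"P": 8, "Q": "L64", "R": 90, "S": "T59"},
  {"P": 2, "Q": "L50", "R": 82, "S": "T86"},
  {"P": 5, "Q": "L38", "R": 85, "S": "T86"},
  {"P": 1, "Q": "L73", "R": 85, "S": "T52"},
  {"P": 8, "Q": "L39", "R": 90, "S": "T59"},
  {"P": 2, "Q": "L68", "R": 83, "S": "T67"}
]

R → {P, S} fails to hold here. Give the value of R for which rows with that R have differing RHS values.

85

R=82: 3 rows → {P,S} = (2, T86), (2, T86), (2, T86) ✓
R=90: 2 rows → {P,S} = (8, T59), (8, T59) ✓
R=85: 2 rows → {P,S} takes values {(5, T86), (1, T52)} — violation
R=83: 1 row → {P,S} = (2, T67) ✓
The only R value with inconsistent RHS is R=85.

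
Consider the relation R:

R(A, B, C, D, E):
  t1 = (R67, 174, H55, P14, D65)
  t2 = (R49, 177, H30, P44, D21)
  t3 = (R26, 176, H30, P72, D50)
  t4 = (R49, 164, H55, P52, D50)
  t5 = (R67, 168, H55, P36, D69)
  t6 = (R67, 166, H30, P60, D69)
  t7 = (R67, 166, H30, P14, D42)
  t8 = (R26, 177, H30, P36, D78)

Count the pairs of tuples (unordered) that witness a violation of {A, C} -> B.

(A=R67, C=H55): violating pairs (1,5) — 1 pair.
(A=R26, C=H30): violating pairs (3,8) — 1 pair.
(A=R67, C=H30): all 2 rows agree on B — 0 pairs.

2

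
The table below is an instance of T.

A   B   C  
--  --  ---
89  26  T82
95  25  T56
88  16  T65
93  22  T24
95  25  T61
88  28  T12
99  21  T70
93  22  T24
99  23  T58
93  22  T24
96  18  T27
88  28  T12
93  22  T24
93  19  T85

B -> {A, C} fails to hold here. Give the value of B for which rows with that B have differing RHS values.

B=26: 1 row → {A,C} = (89, T82) ✓
B=25: 2 rows → {A,C} takes values {(95, T56), (95, T61)} — violation
B=16: 1 row → {A,C} = (88, T65) ✓
B=22: 4 rows → {A,C} = (93, T24), (93, T24), (93, T24), (93, T24) ✓
B=28: 2 rows → {A,C} = (88, T12), (88, T12) ✓
B=21: 1 row → {A,C} = (99, T70) ✓
B=23: 1 row → {A,C} = (99, T58) ✓
B=18: 1 row → {A,C} = (96, T27) ✓
B=19: 1 row → {A,C} = (93, T85) ✓
The only B value with inconsistent RHS is B=25.

25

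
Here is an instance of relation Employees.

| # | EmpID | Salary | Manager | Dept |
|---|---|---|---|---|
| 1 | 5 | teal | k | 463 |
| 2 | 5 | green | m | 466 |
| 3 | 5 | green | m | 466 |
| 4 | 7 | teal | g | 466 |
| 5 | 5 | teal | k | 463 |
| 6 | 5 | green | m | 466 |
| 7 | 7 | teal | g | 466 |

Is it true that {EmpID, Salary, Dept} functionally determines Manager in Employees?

(EmpID=5, Salary=teal, Dept=463): rows 1, 5 → Manager = k, k ✓
(EmpID=5, Salary=green, Dept=466): rows 2, 3, 6 → Manager = m, m, m ✓
(EmpID=7, Salary=teal, Dept=466): rows 4, 7 → Manager = g, g ✓
Every {EmpID, Salary, Dept} value is associated with a single Manager value, so {EmpID, Salary, Dept} → Manager holds.

Yes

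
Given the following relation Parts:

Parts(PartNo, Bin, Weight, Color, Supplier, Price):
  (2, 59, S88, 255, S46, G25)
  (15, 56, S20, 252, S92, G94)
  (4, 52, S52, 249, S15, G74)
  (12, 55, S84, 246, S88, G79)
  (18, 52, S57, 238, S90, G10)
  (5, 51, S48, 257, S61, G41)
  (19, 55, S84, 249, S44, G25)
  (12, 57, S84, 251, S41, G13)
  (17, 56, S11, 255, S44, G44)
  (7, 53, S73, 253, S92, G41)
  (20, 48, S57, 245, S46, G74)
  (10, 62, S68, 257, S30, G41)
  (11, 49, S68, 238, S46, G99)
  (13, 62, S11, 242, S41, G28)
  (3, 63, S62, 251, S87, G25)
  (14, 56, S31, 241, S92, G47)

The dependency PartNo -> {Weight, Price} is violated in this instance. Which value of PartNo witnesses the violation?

12

PartNo=2: 1 row → {Weight,Price} = (S88, G25) ✓
PartNo=15: 1 row → {Weight,Price} = (S20, G94) ✓
PartNo=4: 1 row → {Weight,Price} = (S52, G74) ✓
PartNo=12: 2 rows → {Weight,Price} takes values {(S84, G79), (S84, G13)} — violation
PartNo=18: 1 row → {Weight,Price} = (S57, G10) ✓
PartNo=5: 1 row → {Weight,Price} = (S48, G41) ✓
PartNo=19: 1 row → {Weight,Price} = (S84, G25) ✓
PartNo=17: 1 row → {Weight,Price} = (S11, G44) ✓
PartNo=7: 1 row → {Weight,Price} = (S73, G41) ✓
PartNo=20: 1 row → {Weight,Price} = (S57, G74) ✓
PartNo=10: 1 row → {Weight,Price} = (S68, G41) ✓
PartNo=11: 1 row → {Weight,Price} = (S68, G99) ✓
PartNo=13: 1 row → {Weight,Price} = (S11, G28) ✓
PartNo=3: 1 row → {Weight,Price} = (S62, G25) ✓
PartNo=14: 1 row → {Weight,Price} = (S31, G47) ✓
The only PartNo value with inconsistent RHS is PartNo=12.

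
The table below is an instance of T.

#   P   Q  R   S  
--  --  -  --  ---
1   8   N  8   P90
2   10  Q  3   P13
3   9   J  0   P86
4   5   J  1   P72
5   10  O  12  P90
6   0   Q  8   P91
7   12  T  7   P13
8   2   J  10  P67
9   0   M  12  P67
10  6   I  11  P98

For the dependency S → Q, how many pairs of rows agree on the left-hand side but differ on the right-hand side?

S=P90: violating pairs (1,5) — 1 pair.
S=P13: violating pairs (2,7) — 1 pair.
S=P67: violating pairs (8,9) — 1 pair.

3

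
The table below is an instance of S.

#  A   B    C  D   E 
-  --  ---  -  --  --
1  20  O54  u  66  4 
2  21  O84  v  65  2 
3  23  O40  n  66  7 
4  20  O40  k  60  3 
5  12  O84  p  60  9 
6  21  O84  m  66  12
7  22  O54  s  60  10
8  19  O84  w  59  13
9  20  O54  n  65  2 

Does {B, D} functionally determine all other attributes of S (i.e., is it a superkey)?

Yes

All 9 rows have distinct {B, D} values, so {B, D} → (all attributes) holds and {B, D} is a superkey.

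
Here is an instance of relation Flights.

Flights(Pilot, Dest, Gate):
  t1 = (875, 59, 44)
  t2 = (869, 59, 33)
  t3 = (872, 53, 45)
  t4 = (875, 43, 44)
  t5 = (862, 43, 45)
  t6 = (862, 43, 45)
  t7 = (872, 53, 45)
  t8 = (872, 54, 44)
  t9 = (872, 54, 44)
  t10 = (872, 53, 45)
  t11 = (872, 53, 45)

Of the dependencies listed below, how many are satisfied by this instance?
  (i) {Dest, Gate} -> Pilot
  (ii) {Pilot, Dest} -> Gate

2

(i) {Dest, Gate} -> Pilot: every LHS value maps to a single RHS value — holds.
(ii) {Pilot, Dest} -> Gate: every LHS value maps to a single RHS value — holds.
2 of the 2 dependencies hold.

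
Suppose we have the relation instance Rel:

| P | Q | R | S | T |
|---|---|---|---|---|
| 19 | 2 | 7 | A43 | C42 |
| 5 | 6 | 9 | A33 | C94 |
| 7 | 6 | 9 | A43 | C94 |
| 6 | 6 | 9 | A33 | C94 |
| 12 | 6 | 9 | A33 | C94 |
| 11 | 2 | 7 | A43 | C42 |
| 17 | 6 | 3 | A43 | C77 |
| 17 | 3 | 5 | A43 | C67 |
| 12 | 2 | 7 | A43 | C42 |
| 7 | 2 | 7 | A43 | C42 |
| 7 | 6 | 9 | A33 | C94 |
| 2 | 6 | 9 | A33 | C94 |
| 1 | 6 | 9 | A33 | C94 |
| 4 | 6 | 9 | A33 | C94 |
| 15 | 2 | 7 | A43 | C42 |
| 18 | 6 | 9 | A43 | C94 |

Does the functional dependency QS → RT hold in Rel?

No

(Q=2, S=A43): 5 rows → {R,T} = (7, C42), (7, C42), (7, C42), (7, C42), (7, C42) ✓
(Q=6, S=A33): 7 rows → {R,T} = (9, C94), (9, C94), (9, C94), (9, C94), (9, C94), (9, C94), (9, C94) ✓
(Q=6, S=A43): 3 rows → {R,T} takes values {(9, C94), (3, C77)} — violation
(Q=3, S=A43): 1 row → {R,T} = (5, C67) ✓
Two rows agree on QS but differ on RT, so QS → RT does not hold.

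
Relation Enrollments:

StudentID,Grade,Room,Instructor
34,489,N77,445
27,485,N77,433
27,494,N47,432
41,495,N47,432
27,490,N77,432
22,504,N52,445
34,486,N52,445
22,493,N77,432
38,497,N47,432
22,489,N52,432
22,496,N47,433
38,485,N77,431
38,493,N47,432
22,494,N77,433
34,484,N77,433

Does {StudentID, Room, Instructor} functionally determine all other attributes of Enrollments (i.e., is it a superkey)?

Two distinct rows share (StudentID=38, Room=N47, Instructor=432), so {StudentID, Room, Instructor} does not determine every attribute — not a superkey.

No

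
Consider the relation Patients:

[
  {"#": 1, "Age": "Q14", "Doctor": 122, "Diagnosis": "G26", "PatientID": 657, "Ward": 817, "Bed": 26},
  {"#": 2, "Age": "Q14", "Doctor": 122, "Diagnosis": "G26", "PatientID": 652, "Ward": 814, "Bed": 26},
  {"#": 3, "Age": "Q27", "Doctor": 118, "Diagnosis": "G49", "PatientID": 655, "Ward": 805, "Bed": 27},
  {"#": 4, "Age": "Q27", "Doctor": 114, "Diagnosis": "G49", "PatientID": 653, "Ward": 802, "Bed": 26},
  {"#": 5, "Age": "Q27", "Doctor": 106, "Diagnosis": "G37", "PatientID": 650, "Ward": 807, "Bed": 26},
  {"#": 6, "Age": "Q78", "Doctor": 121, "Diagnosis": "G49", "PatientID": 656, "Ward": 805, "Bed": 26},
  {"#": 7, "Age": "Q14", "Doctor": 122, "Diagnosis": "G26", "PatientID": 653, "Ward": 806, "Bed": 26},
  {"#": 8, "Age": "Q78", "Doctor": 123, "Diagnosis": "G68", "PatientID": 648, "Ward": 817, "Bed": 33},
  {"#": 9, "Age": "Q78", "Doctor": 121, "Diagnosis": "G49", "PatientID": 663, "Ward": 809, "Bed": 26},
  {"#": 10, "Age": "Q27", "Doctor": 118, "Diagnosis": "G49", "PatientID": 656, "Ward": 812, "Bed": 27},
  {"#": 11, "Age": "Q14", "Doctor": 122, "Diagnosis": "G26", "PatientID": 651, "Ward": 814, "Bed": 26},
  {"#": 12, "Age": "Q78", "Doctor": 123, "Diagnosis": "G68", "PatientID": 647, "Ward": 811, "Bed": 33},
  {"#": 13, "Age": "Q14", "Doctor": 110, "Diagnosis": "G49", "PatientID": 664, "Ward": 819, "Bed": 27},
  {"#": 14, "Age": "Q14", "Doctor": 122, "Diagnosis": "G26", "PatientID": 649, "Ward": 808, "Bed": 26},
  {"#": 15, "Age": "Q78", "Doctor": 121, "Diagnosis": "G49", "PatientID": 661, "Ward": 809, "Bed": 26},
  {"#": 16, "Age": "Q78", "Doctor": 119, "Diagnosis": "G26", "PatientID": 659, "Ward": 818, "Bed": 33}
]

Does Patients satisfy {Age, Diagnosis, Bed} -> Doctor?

Yes

(Age=Q14, Diagnosis=G26, Bed=26): rows 1, 2, 7, 11, 14 → Doctor = 122, 122, 122, 122, 122 ✓
(Age=Q27, Diagnosis=G49, Bed=27): rows 3, 10 → Doctor = 118, 118 ✓
(Age=Q27, Diagnosis=G49, Bed=26): row 4 → Doctor = 114 ✓
(Age=Q27, Diagnosis=G37, Bed=26): row 5 → Doctor = 106 ✓
(Age=Q78, Diagnosis=G49, Bed=26): rows 6, 9, 15 → Doctor = 121, 121, 121 ✓
(Age=Q78, Diagnosis=G68, Bed=33): rows 8, 12 → Doctor = 123, 123 ✓
(Age=Q14, Diagnosis=G49, Bed=27): row 13 → Doctor = 110 ✓
(Age=Q78, Diagnosis=G26, Bed=33): row 16 → Doctor = 119 ✓
Every {Age, Diagnosis, Bed} value is associated with a single Doctor value, so {Age, Diagnosis, Bed} -> Doctor holds.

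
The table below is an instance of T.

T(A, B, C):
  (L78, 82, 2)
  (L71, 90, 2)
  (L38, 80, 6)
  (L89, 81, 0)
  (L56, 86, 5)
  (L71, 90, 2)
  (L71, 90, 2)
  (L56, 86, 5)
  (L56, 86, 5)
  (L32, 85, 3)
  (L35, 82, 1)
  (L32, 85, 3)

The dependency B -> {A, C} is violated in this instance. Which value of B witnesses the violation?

82

B=82: 2 rows → {A,C} takes values {(L78, 2), (L35, 1)} — violation
B=90: 3 rows → {A,C} = (L71, 2), (L71, 2), (L71, 2) ✓
B=80: 1 row → {A,C} = (L38, 6) ✓
B=81: 1 row → {A,C} = (L89, 0) ✓
B=86: 3 rows → {A,C} = (L56, 5), (L56, 5), (L56, 5) ✓
B=85: 2 rows → {A,C} = (L32, 3), (L32, 3) ✓
The only B value with inconsistent RHS is B=82.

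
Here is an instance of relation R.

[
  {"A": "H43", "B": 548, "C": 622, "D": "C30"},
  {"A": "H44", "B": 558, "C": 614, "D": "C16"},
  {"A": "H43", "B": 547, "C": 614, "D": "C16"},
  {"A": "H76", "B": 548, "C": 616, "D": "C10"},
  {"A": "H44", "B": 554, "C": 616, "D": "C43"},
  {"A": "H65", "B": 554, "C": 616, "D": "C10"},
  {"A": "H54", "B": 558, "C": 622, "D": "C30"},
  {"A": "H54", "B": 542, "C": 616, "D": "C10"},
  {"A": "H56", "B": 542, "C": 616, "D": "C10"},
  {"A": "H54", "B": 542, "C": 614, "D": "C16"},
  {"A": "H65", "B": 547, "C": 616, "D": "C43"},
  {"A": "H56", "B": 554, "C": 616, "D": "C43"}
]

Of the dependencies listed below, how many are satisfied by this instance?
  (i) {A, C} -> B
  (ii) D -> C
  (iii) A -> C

(i) {A, C} -> B: (A=H65, C=616): 2 rows → B takes values {554, 547} — violation; (A=H56, C=616): 2 rows → B takes values {542, 554} — violation — fails.
(ii) D -> C: every LHS value maps to a single RHS value — holds.
(iii) A -> C: A=H43: 2 rows → C takes values {622, 614} — violation; A=H44: 2 rows → C takes values {614, 616} — violation; A=H54: 3 rows → C takes values {622, 616, 614} — violation — fails.
1 of the 3 dependencies holds.

1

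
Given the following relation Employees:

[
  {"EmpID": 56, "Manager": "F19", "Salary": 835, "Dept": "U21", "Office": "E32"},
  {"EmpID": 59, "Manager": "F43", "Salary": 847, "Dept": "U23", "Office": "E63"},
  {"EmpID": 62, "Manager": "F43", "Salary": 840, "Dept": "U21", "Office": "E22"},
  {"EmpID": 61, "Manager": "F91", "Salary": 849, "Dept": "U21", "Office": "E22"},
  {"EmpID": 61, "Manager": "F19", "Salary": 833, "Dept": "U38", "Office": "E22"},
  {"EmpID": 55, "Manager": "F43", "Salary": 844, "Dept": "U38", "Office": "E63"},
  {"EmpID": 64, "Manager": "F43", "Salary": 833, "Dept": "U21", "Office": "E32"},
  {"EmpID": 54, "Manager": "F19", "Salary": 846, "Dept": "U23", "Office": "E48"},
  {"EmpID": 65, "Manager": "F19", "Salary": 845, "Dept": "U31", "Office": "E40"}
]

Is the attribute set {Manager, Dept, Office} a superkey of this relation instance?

Yes

All 9 rows have distinct {Manager, Dept, Office} values, so {Manager, Dept, Office} → (all attributes) holds and {Manager, Dept, Office} is a superkey.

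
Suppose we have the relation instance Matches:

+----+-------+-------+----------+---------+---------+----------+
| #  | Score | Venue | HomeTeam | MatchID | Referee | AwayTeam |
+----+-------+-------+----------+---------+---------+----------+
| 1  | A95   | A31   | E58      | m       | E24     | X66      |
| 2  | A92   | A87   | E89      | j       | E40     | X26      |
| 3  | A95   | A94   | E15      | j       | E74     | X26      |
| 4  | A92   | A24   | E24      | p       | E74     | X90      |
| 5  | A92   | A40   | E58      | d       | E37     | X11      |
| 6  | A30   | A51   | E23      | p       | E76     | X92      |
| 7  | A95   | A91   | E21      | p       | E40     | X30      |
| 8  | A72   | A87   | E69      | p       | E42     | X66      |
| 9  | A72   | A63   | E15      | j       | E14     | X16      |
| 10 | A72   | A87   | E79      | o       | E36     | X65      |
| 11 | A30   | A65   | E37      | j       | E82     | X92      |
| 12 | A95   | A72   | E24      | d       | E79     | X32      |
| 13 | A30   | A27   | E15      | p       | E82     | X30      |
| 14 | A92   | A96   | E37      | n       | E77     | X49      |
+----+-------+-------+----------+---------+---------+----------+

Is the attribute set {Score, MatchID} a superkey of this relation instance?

Rows 6 and 13 have the same {Score, MatchID} value (Score=A30, MatchID=p) but are distinct tuples, so {Score, MatchID} does not determine every attribute — not a superkey.

No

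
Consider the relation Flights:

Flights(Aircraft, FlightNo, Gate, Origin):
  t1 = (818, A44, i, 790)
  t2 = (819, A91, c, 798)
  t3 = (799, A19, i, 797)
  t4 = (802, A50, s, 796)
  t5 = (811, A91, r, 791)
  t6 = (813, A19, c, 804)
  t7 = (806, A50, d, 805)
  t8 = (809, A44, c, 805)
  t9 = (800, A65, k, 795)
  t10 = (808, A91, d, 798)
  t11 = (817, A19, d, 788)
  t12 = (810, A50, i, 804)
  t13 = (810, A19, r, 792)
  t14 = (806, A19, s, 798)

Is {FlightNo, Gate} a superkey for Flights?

Yes

All 14 rows have distinct {FlightNo, Gate} values, so {FlightNo, Gate} → (all attributes) holds and {FlightNo, Gate} is a superkey.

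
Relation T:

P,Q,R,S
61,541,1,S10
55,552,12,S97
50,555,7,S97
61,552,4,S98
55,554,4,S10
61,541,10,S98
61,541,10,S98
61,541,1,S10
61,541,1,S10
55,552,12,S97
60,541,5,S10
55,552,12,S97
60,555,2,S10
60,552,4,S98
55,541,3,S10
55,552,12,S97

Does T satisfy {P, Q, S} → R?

(P=61, Q=541, S=S10): 3 rows → R = 1, 1, 1 ✓
(P=55, Q=552, S=S97): 4 rows → R = 12, 12, 12, 12 ✓
(P=50, Q=555, S=S97): 1 row → R = 7 ✓
(P=61, Q=552, S=S98): 1 row → R = 4 ✓
(P=55, Q=554, S=S10): 1 row → R = 4 ✓
(P=61, Q=541, S=S98): 2 rows → R = 10, 10 ✓
(P=60, Q=541, S=S10): 1 row → R = 5 ✓
(P=60, Q=555, S=S10): 1 row → R = 2 ✓
(P=60, Q=552, S=S98): 1 row → R = 4 ✓
(P=55, Q=541, S=S10): 1 row → R = 3 ✓
Every {P, Q, S} value is associated with a single R value, so {P, Q, S} → R holds.

Yes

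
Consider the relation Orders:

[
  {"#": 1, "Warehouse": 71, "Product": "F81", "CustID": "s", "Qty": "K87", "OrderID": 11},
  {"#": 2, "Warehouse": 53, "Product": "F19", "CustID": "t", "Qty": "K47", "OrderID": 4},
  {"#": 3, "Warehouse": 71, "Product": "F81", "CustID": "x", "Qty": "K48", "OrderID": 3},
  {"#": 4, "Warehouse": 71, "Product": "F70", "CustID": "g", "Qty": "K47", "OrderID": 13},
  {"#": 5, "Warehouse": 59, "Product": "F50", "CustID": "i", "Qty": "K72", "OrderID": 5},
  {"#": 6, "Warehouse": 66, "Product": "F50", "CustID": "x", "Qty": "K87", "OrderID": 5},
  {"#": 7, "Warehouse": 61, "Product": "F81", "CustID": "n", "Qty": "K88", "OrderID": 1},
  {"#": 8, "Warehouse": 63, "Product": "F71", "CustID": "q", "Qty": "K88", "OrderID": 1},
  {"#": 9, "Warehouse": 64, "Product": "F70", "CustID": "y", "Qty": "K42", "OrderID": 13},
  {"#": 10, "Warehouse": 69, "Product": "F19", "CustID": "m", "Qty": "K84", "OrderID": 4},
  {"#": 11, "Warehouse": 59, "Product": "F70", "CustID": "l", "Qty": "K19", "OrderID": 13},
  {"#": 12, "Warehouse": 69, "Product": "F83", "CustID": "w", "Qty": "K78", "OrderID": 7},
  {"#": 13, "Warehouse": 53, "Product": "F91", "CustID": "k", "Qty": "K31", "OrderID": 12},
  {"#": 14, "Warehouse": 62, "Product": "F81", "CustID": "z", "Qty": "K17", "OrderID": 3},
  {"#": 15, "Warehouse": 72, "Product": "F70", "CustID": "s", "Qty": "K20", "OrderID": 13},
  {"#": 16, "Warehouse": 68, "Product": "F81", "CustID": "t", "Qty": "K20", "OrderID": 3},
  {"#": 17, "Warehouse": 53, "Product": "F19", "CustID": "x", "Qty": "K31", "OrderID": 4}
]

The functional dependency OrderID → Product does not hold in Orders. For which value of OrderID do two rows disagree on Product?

OrderID=11: row 1 → Product = F81 ✓
OrderID=4: rows 2, 10, 17 → Product = F19, F19, F19 ✓
OrderID=3: rows 3, 14, 16 → Product = F81, F81, F81 ✓
OrderID=13: rows 4, 9, 11, 15 → Product = F70, F70, F70, F70 ✓
OrderID=5: rows 5, 6 → Product = F50, F50 ✓
OrderID=1: rows 7, 8 → Product takes values {F81, F71} — violation
OrderID=7: row 12 → Product = F83 ✓
OrderID=12: row 13 → Product = F91 ✓
The only OrderID value with inconsistent Product is OrderID=1.

1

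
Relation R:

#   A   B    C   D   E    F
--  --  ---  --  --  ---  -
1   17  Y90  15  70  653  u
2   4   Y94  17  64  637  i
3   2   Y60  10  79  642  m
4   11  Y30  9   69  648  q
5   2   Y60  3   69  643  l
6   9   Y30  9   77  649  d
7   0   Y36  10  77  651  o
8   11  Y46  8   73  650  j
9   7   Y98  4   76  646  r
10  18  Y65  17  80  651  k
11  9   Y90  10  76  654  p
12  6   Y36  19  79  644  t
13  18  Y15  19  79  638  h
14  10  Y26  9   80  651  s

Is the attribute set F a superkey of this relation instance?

Yes

All 14 rows have distinct F values, so F → (all attributes) holds and F is a superkey.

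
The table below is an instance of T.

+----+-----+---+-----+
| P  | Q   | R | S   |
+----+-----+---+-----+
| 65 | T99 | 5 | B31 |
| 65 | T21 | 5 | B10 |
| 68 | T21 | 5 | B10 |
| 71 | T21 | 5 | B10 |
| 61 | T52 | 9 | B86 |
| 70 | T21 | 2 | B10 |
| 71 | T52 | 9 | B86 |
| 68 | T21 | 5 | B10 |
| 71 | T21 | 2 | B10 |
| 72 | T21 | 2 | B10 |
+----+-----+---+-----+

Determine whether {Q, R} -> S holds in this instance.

(Q=T99, R=5): 1 row → S = B31 ✓
(Q=T21, R=5): 4 rows → S = B10, B10, B10, B10 ✓
(Q=T52, R=9): 2 rows → S = B86, B86 ✓
(Q=T21, R=2): 3 rows → S = B10, B10, B10 ✓
Every {Q, R} value is associated with a single S value, so {Q, R} -> S holds.

Yes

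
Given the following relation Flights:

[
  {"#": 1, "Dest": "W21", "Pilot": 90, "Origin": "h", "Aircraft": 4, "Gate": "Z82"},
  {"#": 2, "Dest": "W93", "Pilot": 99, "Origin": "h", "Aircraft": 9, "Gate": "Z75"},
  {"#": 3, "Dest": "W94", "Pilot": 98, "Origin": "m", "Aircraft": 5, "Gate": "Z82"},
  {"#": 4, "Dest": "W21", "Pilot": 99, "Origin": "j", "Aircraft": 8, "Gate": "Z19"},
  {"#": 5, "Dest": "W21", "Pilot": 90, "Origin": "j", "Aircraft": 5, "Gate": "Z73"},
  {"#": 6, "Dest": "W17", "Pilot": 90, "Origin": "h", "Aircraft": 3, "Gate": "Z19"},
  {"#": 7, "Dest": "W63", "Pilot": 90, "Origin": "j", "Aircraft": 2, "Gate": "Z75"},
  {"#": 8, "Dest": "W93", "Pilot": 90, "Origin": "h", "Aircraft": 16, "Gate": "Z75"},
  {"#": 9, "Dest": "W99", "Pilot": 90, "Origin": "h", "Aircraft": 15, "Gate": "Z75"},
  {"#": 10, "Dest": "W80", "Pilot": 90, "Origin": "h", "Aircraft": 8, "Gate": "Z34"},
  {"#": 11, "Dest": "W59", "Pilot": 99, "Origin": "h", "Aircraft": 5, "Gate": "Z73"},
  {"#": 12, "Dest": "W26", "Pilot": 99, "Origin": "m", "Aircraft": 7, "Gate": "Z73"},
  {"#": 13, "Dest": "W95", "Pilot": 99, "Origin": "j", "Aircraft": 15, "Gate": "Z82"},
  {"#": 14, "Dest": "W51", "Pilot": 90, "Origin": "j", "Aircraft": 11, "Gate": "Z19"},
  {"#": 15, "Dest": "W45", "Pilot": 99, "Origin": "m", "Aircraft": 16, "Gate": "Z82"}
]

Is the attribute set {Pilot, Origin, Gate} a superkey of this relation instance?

Rows 8 and 9 have the same {Pilot, Origin, Gate} value (Pilot=90, Origin=h, Gate=Z75) but are distinct tuples, so {Pilot, Origin, Gate} does not determine every attribute — not a superkey.

No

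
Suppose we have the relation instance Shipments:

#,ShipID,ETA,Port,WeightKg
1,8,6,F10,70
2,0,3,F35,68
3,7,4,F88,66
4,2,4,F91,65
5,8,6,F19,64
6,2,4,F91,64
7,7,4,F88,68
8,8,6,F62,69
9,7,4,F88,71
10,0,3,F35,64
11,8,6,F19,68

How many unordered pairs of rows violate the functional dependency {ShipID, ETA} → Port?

(ShipID=8, ETA=6): violating pairs (1,5), (1,8), (1,11), (5,8), (8,11) — 5 pairs.
(ShipID=0, ETA=3): all 2 rows agree on Port — 0 pairs.
(ShipID=7, ETA=4): all 3 rows agree on Port — 0 pairs.
(ShipID=2, ETA=4): all 2 rows agree on Port — 0 pairs.

5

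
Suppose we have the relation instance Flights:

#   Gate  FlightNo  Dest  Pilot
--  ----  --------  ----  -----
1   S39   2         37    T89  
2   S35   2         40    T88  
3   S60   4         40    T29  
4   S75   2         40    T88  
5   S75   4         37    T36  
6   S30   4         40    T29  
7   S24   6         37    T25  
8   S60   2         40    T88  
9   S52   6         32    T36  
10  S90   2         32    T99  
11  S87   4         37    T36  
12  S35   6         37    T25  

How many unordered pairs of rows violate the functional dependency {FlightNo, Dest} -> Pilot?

(FlightNo=2, Dest=40): all 3 rows agree on Pilot — 0 pairs.
(FlightNo=4, Dest=40): all 2 rows agree on Pilot — 0 pairs.
(FlightNo=4, Dest=37): all 2 rows agree on Pilot — 0 pairs.
(FlightNo=6, Dest=37): all 2 rows agree on Pilot — 0 pairs.

0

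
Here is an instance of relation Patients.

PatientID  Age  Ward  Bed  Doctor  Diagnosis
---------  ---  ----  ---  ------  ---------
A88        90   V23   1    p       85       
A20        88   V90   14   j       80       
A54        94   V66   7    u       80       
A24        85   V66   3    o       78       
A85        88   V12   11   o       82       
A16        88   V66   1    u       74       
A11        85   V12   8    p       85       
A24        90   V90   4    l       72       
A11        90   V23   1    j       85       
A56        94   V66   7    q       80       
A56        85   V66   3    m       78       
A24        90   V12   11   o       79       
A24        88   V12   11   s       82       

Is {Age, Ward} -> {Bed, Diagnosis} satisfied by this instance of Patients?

(Age=90, Ward=V23): 2 rows → {Bed,Diagnosis} = (1, 85), (1, 85) ✓
(Age=88, Ward=V90): 1 row → {Bed,Diagnosis} = (14, 80) ✓
(Age=94, Ward=V66): 2 rows → {Bed,Diagnosis} = (7, 80), (7, 80) ✓
(Age=85, Ward=V66): 2 rows → {Bed,Diagnosis} = (3, 78), (3, 78) ✓
(Age=88, Ward=V12): 2 rows → {Bed,Diagnosis} = (11, 82), (11, 82) ✓
(Age=88, Ward=V66): 1 row → {Bed,Diagnosis} = (1, 74) ✓
(Age=85, Ward=V12): 1 row → {Bed,Diagnosis} = (8, 85) ✓
(Age=90, Ward=V90): 1 row → {Bed,Diagnosis} = (4, 72) ✓
(Age=90, Ward=V12): 1 row → {Bed,Diagnosis} = (11, 79) ✓
Every {Age, Ward} value is associated with a single {Bed, Diagnosis} value, so {Age, Ward} -> {Bed, Diagnosis} holds.

Yes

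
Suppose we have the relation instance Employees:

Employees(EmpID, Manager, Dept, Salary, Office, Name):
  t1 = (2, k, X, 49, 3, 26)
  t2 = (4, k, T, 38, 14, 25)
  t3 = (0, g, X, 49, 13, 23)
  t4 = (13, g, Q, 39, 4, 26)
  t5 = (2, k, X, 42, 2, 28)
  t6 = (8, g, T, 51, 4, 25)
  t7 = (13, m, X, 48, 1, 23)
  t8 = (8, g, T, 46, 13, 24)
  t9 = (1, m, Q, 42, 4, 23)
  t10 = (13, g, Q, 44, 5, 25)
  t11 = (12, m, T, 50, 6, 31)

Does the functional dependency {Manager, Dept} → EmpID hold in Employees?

(Manager=k, Dept=X): rows 1, 5 → EmpID = 2, 2 ✓
(Manager=k, Dept=T): row 2 → EmpID = 4 ✓
(Manager=g, Dept=X): row 3 → EmpID = 0 ✓
(Manager=g, Dept=Q): rows 4, 10 → EmpID = 13, 13 ✓
(Manager=g, Dept=T): rows 6, 8 → EmpID = 8, 8 ✓
(Manager=m, Dept=X): row 7 → EmpID = 13 ✓
(Manager=m, Dept=Q): row 9 → EmpID = 1 ✓
(Manager=m, Dept=T): row 11 → EmpID = 12 ✓
Every {Manager, Dept} value is associated with a single EmpID value, so {Manager, Dept} → EmpID holds.

Yes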